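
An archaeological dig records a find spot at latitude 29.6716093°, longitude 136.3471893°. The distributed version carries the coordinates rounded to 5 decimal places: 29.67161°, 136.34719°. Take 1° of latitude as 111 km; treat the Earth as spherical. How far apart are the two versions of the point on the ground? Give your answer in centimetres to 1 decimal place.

10.3 centimetres

The latitude changed by -0.0000007° and the longitude by -0.0000007°.
North–south shift: -0.0000007 × 111000 = -0.0777 m.
East–west at this latitude: -0.0000007° × 111000 × cos 29.6716° ≈ -0.0000007 × 96445.3 = -0.0675117 m.
Distance: √(0.0777² + 0.0675117²) ≈ 0.102933 m.
That is 0.102933 m = 10.293 cm.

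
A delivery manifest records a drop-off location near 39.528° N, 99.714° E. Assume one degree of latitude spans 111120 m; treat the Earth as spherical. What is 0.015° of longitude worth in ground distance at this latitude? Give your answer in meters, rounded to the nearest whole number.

One degree of longitude here spans 111120 × cos 39.528° = 111120 × 0.7713 ≈ 85708.4 m; 0.015° of that is 1285.63 m.

1286 meters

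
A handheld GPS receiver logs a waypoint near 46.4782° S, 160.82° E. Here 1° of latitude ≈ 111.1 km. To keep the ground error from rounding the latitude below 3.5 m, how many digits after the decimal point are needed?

5 decimal places

One degree of latitude covers 111100 m.
N decimal places → at most half a unit in the last place, 0.5 × 10⁻ᴺ° = 111100/2 × 10⁻ᴺ m.
Setting 55550 × 10⁻ᴺ ≤ 3.5 gives 10ᴺ ≥ 1.587e+04, i.e. N ≥ 4.20.
So 5 decimal places suffice (0.555 m); 4 would allow up to 5.56 m.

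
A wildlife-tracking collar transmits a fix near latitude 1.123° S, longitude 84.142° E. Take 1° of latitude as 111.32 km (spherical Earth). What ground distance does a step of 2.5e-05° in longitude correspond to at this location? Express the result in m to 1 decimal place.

One degree of longitude here spans 111320 × cos 1.123° = 111320 × 0.9998 ≈ 111299 m; 2.5e-05° of that is 2.78247 m.

2.8 m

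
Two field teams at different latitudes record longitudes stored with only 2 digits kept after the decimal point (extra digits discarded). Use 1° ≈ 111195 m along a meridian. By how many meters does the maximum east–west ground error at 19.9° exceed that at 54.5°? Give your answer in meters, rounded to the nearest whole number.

400 meters

Truncating at 2 decimal places can drop up to a full unit in the last place, so the longitude may be off by as much as 0.01°.
Error at 19.9° = 0.01° × 111195 × cos 19.9° ≈ 1112 × 0.9403 = 1045.6 m.
Error at 54.5° = 0.01° × 111195 × cos 54.5° ≈ 1112 × 0.5807 = 645.71 m.
Difference: 1045.6 − 645.71 = 399.84 m.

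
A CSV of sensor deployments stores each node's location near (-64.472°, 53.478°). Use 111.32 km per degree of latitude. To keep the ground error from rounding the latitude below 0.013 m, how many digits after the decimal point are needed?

One degree of latitude covers 111320 m.
N decimal places → at most half a unit in the last place, 0.5 × 10⁻ᴺ° = 111320/2 × 10⁻ᴺ m.
Need 0.5 × 111320 × 10⁻ᴺ ≤ 0.013 → 10⁻ᴺ ≤ 2.336e-07, so N ≥ 6.63.
N = 6 would give 0.0557 m (too coarse); N = 7 gives 0.00557 m ≤ 0.013 m.

7 decimal places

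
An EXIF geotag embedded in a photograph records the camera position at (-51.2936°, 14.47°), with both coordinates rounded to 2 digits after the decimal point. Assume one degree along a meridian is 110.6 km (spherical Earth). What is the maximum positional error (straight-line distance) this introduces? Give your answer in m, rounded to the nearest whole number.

652 m

Rounding to 2 decimal places leaves each coordinate within ±0.005° of the true value.
North–south component: 0.005° × 110600 = 553 m.
E–W at 51.2936°: 0.005° × 110600 × cos 51.2936° = 0.005 × 110600 × 0.6253 ≈ 345.807 m.
The two errors are perpendicular, so the maximum displacement is √(553² + 345.807²) ≈ 652.221 m.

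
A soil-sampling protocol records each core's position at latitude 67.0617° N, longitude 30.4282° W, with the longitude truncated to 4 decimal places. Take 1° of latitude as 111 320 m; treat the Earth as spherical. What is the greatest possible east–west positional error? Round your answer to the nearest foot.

Truncating at 4 decimal places can drop up to a full unit in the last place, so the longitude may be off by as much as 0.0001°.
At latitude 67.0617° a degree of longitude spans 111320 m × cos 67.0617° = 111320 × 0.3897 ≈ 43385.8 m.
Maximum E–W displacement: 0.0001 × 43385.8 = 4.33858 m.
In feet: 4.33858 m ÷ 0.3048 ≈ 14.234 ft.

14 feet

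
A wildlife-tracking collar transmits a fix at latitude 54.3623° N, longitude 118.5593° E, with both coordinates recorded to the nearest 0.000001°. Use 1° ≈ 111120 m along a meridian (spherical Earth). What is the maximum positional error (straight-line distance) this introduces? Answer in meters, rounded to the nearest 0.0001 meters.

0.0643 meters

Rounding to 6 decimal places leaves each coordinate within ±5e-07° of the true value.
Latitude error → 5e-07 × 111120 = 0.05556 m along the meridian.
E–W at 54.3623°: 5e-07° × 111120 × cos 54.3623° = 5e-07 × 111120 × 0.5827 ≈ 0.0323725 m.
Worst case both components are at the extreme and orthogonal: √(0.05556² + 0.0323725²) ≈ 0.0643031 m.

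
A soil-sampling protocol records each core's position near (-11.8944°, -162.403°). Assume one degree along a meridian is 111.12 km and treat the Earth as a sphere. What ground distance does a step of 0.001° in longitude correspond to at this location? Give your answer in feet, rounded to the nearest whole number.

357 feet

At 11.8944° a degree of longitude is 111120 × cos 11.8944° ≈ 108734 m, so 0.001° corresponds to 108.734 m.
In feet: 108.734 m ÷ 0.3048 ≈ 356.74 ft.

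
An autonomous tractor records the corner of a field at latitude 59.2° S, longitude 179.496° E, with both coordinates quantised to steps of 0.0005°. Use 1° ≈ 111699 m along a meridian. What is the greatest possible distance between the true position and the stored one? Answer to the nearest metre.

With a 0.0005° grid the true value lies within half a step, ±0.0005°/2 = ±0.00025°, of the stored one.
Latitude error → 0.00025 × 111699 = 27.9247 m along the meridian.
E–W at 59.2°: 0.00025° × 111699 × cos 59.2° = 0.00025 × 111699 × 0.5120 ≈ 14.2987 m.
The two errors are perpendicular, so the maximum displacement is √(27.9247² + 14.2987²) ≈ 31.3727 m.

31 metres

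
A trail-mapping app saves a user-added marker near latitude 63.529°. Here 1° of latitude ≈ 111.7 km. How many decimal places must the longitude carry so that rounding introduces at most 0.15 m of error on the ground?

At 63.529° one degree of longitude covers 111700 × cos 63.529° ≈ 111700 × 0.4457 ≈ 49789.7 m.
N decimal places → at most half a unit in the last place, 0.5 × 10⁻ᴺ° = 49789.7/2 × 10⁻ᴺ m.
Need 0.5 × 49789.7 × 10⁻ᴺ ≤ 0.15 → 10⁻ᴺ ≤ 6.025e-06, so N ≥ 5.22.
So 6 decimal places suffice (0.0249 m); 5 would allow up to 0.249 m.

6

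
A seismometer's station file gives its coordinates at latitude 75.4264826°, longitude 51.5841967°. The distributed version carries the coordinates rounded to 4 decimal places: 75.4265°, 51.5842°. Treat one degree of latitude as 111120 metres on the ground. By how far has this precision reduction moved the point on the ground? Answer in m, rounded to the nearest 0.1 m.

The latitude changed by -0.0000174° and the longitude by -0.0000033°.
N–S: -0.0000174° × 111120 m/° = -1.93349 m.
East–west at this latitude: -0.0000033° × 111120 × cos 75.4265° ≈ -0.0000033 × 27960.2 = -0.0922687 m.
Distance: √(1.93349² + 0.0922687²) ≈ 1.93569 m.

1.9 m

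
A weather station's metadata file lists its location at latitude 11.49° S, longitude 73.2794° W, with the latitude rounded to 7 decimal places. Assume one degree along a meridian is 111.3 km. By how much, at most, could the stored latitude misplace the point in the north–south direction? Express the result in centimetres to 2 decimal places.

0.56 centimetres

Rounding to 7 decimal places leaves the latitude within ±5e-08° of the true value.
North–south distance: 5e-08° × 111300 m/° = 0.005565 m.
That is 0.005565 m = 0.5565 cm.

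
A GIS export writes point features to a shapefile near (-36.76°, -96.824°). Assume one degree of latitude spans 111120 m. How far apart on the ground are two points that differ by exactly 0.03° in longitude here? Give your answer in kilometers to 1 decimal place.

2.7 kilometers

At 36.76° a degree of longitude is 111120 × cos 36.76° ≈ 89023.7 m, so 0.03° corresponds to 2670.71 m.
That is 2670.71 m = 2.6707 km.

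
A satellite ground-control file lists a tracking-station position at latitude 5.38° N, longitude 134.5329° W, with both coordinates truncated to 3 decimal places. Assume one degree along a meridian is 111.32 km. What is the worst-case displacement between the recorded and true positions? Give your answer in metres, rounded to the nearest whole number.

157 metres

Truncating at 3 decimal places can drop up to a full unit in the last place, so each coordinate may be off by as much as 0.001°.
Latitude error → 0.001 × 111320 = 111.32 m along the meridian.
East–west component at 5.38°: 0.001° × 111320 × cos 5.38° ≈ 0.001 × 110830 ≈ 110.83 m.
Combining orthogonally: (111.32² + 110.83²)^½ ≈ 157.084 m.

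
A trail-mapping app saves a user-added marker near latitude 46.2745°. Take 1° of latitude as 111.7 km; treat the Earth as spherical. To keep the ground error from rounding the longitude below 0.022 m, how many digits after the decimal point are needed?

7 decimal places

At 46.2745° one degree of longitude covers 111700 × cos 46.2745° ≈ 111700 × 0.6912 ≈ 77207.5 m.
N decimal places → at most half a unit in the last place, 0.5 × 10⁻ᴺ° = 77207.5/2 × 10⁻ᴺ m.
Setting 38603.7 × 10⁻ᴺ ≤ 0.022 gives 10ᴺ ≥ 1.755e+06, i.e. N ≥ 6.24.
N = 6 would give 0.0386 m (too coarse); N = 7 gives 0.00386 m ≤ 0.022 m.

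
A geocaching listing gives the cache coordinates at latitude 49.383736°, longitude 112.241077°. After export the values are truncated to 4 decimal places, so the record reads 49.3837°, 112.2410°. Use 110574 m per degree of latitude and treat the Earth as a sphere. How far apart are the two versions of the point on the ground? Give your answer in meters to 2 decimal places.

6.82 meters

Δlat = 49.383736 − 49.3837 = +0.000036°; Δlon = 112.241077 − 112.2410 = +0.000077°.
N–S: 0.000036° × 110574 m/° = 3.98066 m.
E–W at 49.3837°: 0.000077° × 110574 × cos 49.3837° = 0.000077 × 110574 × 0.6510 ≈ 5.54266 m.
Hypotenuse of the two orthogonal shifts: √(3.98066² + 5.54266²) = 6.82398 m.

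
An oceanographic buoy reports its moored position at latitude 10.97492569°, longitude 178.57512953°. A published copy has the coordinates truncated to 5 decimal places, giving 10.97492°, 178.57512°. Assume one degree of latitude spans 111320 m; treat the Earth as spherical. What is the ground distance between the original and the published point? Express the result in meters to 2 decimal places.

1.22 meters

The latitude changed by +0.00000569° and the longitude by +0.00000953°.
North–south shift: 0.00000569 × 111320 = 0.633411 m.
E–W at 10.9749°: 0.00000953° × 111320 × cos 10.9749° = 0.00000953 × 111320 × 0.9817 ≈ 1.04148 m.
Combined displacement = (0.633411² + 1.04148²)^½ ≈ 1.21897 m.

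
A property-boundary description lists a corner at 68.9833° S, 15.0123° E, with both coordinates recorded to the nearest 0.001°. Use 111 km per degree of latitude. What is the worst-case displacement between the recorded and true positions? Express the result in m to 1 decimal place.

Rounding to 3 decimal places leaves each coordinate within ±0.0005° of the true value.
Latitude error → 0.0005 × 111000 = 55.5 m along the meridian.
East–west component at 68.9833°: 0.0005° × 111000 × cos 68.9833° ≈ 0.0005 × 39809 ≈ 19.9045 m.
Worst case both components are at the extreme and orthogonal: √(55.5² + 19.9045²) ≈ 58.9613 m.

59.0 m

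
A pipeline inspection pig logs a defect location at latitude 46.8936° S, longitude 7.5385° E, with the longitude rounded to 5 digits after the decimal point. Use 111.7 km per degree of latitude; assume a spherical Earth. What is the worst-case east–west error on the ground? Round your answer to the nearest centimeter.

Rounding to 5 decimal places leaves the longitude within ±5e-06° of the true value.
Parallels shrink by cos φ, so at 46.8936° a degree of longitude is 111700 × 0.6834 ≈ 76330.8 m.
East–west error: 5e-06° × 76330.8 m/° ≈ 0.381654 m.
That is 0.381654 m = 38.165 cm.

38 centimeters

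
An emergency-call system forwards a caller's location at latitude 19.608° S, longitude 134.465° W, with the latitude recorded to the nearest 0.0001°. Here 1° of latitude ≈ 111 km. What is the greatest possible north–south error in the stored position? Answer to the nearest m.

6 m

Rounding to 4 decimal places leaves the latitude within ±5e-05° of the true value.
So the N–S error is at most 5e-05 × 111000 = 5.55 m.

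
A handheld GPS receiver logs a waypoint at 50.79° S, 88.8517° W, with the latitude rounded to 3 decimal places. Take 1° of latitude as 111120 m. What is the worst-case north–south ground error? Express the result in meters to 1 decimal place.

55.6 meters

Rounding to 3 decimal places leaves the latitude within ±0.0005° of the true value.
So the N–S error is at most 0.0005 × 111120 = 55.56 m.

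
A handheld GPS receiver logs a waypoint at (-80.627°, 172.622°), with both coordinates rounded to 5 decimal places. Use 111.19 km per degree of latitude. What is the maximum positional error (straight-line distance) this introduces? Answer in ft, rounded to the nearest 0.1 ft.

Rounding to 5 decimal places leaves each coordinate within ±5e-06° of the true value.
N–S: 5e-06° × 111190 m/° = 0.55595 m.
E–W at 80.627°: 5e-06° × 111190 × cos 80.627° = 5e-06 × 111190 × 0.1629 ≈ 0.0905426 m.
Worst case both components are at the extreme and orthogonal: √(0.55595² + 0.0905426²) ≈ 0.563275 m.
In feet: 0.563275 m ÷ 0.3048 ≈ 1.848 ft.

1.8 ft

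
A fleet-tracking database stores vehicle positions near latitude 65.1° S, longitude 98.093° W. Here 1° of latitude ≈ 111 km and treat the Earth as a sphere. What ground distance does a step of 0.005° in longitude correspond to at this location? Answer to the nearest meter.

234 meters

At 65.1° a degree of longitude is 111000 × cos 65.1° ≈ 46735 m, so 0.005° corresponds to 233.675 m.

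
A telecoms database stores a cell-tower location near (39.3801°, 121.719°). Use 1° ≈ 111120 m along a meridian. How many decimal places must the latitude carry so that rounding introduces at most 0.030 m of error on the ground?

7

One degree of latitude covers 111120 m.
Rounding to N decimal places gives at most 0.5 × 10⁻ᴺ degrees of error, i.e. 0.5 × 10⁻ᴺ × 111120 m.
Setting 55560 × 10⁻ᴺ ≤ 0.030 gives 10ᴺ ≥ 1.852e+06, i.e. N ≥ 6.27.
N = 6 would give 0.0556 m (too coarse); N = 7 gives 0.00556 m ≤ 0.030 m.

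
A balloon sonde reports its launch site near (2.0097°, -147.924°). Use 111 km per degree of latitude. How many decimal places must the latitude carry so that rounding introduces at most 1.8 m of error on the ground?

One degree of latitude covers 111000 m.
N decimal places → at most half a unit in the last place, 0.5 × 10⁻ᴺ° = 111000/2 × 10⁻ᴺ m.
Need 0.5 × 111000 × 10⁻ᴺ ≤ 1.8 → 10⁻ᴺ ≤ 3.243e-05, so N ≥ 4.49.
So 5 decimal places suffice (0.555 m); 4 would allow up to 5.55 m.

5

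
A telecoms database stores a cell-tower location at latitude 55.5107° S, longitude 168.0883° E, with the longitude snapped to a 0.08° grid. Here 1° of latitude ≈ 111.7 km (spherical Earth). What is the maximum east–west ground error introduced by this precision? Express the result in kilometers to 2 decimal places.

2.53 kilometers

With a 0.08° grid the true value lies within half a step, ±0.08°/2 = ±0.04°, of the stored one.
Parallels shrink by cos φ, so at 55.5107° a degree of longitude is 111700 × 0.5663 ≈ 63250.4 m.
East–west error: 0.04° × 63250.4 m/° ≈ 2530.02 m.
That is 2530.02 m = 2.53 km.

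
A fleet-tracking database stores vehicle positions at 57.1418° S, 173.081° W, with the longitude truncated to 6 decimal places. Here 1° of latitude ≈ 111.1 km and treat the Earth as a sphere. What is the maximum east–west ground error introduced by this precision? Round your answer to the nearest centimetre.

Truncating at 6 decimal places can drop up to a full unit in the last place, so the longitude may be off by as much as 1e-06°.
One degree of longitude at 57.1418° is 111100 × cos 57.1418° ≈ 111100 × 0.5426 = 60278.6 m.
So at most 1e-06° × 60278.6 ≈ 0.0602786 m east–west.
That is 0.0602786 m = 6.0279 cm.

6 centimetres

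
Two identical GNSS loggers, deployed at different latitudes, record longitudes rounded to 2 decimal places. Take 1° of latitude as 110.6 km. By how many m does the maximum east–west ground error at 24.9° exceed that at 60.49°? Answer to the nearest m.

229 m

Rounding to 2 decimal places leaves the longitude within ±0.005° of the true value.
Error at 24.9° = 0.005° × 110600 × cos 24.9° ≈ 553 × 0.9070 = 501.6 m.
Error at 60.49° = 0.005° × 110600 × cos 60.49° ≈ 553 × 0.4926 = 272.39 m.
Difference: 501.6 − 272.39 = 229.2 m.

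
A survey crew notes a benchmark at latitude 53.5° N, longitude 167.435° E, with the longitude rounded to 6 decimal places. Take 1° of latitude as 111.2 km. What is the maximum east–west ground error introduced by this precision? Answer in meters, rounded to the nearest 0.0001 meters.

0.0331 meters

Rounding to 6 decimal places leaves the longitude within ±5e-07° of the true value.
Parallels shrink by cos φ, so at 53.5° a degree of longitude is 111200 × 0.5948 ≈ 66144.3 m.
So at most 5e-07° × 66144.3 ≈ 0.0330721 m east–west.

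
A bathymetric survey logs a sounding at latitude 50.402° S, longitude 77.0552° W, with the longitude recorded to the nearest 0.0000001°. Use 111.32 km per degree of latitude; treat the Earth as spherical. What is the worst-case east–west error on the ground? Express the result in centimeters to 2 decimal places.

0.35 centimeters

Rounding to 7 decimal places leaves the longitude within ±5e-08° of the true value.
At latitude 50.402° a degree of longitude spans 111320 m × cos 50.402° = 111320 × 0.6374 ≈ 70955 m.
So at most 5e-08° × 70955 ≈ 0.00354775 m east–west.
That is 0.00354775 m = 0.35478 cm.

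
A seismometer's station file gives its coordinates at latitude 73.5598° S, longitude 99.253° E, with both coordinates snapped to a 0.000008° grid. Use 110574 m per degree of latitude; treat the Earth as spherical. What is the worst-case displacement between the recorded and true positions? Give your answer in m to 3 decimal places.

0.460 m

With a 0.000008° grid the true value lies within half a step, ±0.000008°/2 = ±4e-06°, of the stored one.
N–S: 4e-06° × 110574 m/° = 0.442296 m.
E–W at 73.5598°: 4e-06° × 110574 × cos 73.5598° = 4e-06 × 110574 × 0.2830 ≈ 0.125176 m.
Combining orthogonally: (0.442296² + 0.125176²)^½ ≈ 0.459668 m.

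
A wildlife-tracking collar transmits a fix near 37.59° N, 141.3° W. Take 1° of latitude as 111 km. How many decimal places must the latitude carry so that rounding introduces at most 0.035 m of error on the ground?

One degree of latitude covers 111000 m.
N decimal places → at most half a unit in the last place, 0.5 × 10⁻ᴺ° = 111000/2 × 10⁻ᴺ m.
Setting 55500 × 10⁻ᴺ ≤ 0.035 gives 10ᴺ ≥ 1.586e+06, i.e. N ≥ 6.20.
At 6 places the error can reach 0.0555 m, but 7 places keeps it to 0.00555 m.

7 decimal places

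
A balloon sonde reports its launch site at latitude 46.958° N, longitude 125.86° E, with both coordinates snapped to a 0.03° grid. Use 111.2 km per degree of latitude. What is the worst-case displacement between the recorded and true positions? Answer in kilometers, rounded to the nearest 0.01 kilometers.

2.02 kilometers

With a 0.03° grid the true value lies within half a step, ±0.03°/2 = ±0.015°, of the stored one.
North–south component: 0.015° × 111200 = 1668 m.
Longitude error → 0.015 × 111200 × cos 46.958° = 0.015 × 111200 × 0.6825 ≈ 1138.47 m.
Worst case both components are at the extreme and orthogonal: √(1668² + 1138.47²) ≈ 2019.49 m.
That is 2019.49 m = 2.0195 km.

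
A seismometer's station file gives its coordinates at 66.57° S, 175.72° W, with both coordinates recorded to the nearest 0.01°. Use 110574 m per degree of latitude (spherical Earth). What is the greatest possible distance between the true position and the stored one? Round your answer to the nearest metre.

595 metres

Rounding to 2 decimal places leaves each coordinate within ±0.005° of the true value.
North–south component: 0.005° × 110574 = 552.87 m.
East–west component at 66.57°: 0.005° × 110574 × cos 66.57° ≈ 0.005 × 43967.4 ≈ 219.837 m.
Worst case both components are at the extreme and orthogonal: √(552.87² + 219.837²) ≈ 594.973 m.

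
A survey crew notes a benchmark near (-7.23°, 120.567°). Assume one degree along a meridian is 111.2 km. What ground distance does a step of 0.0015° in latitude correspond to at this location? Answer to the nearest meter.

0.0015° × 111200 m/° = 166.8 m.

167 meters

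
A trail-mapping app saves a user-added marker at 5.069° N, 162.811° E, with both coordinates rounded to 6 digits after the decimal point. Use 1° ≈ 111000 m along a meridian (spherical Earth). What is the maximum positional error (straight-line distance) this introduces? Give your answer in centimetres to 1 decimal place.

Rounding to 6 decimal places leaves each coordinate within ±5e-07° of the true value.
N–S: 5e-07° × 111000 m/° = 0.0555 m.
Longitude error → 5e-07 × 111000 × cos 5.069° = 5e-07 × 111000 × 0.9961 ≈ 0.0552829 m.
The two errors are perpendicular, so the maximum displacement is √(0.0555² + 0.0552829²) ≈ 0.0783355 m.
That is 0.0783355 m = 7.8336 cm.

7.8 centimetres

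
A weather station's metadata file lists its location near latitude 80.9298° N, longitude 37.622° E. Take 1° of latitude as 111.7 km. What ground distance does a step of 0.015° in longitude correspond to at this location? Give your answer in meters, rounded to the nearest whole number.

At 80.9298° a degree of longitude is 111700 × cos 80.9298° ≈ 17608.9 m, so 0.015° corresponds to 264.133 m.

264 meters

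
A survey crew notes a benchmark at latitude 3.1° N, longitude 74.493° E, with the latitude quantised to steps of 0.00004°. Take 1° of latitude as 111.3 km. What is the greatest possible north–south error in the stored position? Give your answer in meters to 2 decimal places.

2.23 meters

With a 0.00004° grid the true value lies within half a step, ±0.00004°/2 = ±2e-05°, of the stored one.
Along the meridian that is 2e-05° × 111300 m/° = 2.226 m.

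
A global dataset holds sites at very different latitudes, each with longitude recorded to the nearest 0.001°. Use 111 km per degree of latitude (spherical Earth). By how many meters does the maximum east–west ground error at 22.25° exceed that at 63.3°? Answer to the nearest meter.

26 meters

Rounding to 3 decimal places leaves the longitude within ±0.0005° of the true value.
At 22.25°: 0.0005° × 111000 × cos 22.25° = 0.0005 × 111000 × 0.9255 ≈ 51.367 m.
At 63.3°: 0.0005° × 111000 × cos 63.3° = 0.0005 × 111000 × 0.4493 ≈ 24.937 m.
So the lower-latitude error exceeds the higher by 51.367 − 24.937 = 26.43 m.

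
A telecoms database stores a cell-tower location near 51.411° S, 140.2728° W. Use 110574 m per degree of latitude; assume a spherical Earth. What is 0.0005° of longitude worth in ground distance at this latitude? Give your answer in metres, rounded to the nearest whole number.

34 metres

At 51.411° a degree of longitude is 110574 × cos 51.411° ≈ 68968.3 m, so 0.0005° corresponds to 34.4841 m.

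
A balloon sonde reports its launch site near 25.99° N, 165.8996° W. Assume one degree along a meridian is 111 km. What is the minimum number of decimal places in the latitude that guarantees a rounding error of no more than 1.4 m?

One degree of latitude covers 111000 m.
Rounding to N decimal places gives at most 0.5 × 10⁻ᴺ degrees of error, i.e. 0.5 × 10⁻ᴺ × 111000 m.
Setting 55500 × 10⁻ᴺ ≤ 1.4 gives 10ᴺ ≥ 3.964e+04, i.e. N ≥ 4.60.
N = 4 would give 5.55 m (too coarse); N = 5 gives 0.555 m ≤ 1.4 m.

5 decimal places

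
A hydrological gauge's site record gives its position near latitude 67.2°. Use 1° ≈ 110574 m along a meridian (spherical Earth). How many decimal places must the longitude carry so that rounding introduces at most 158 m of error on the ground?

At 67.2° one degree of longitude covers 110574 × cos 67.2° ≈ 110574 × 0.3875 ≈ 42849.1 m.
With N decimal places the half-ulp bound is 0.5·10⁻ᴺ°, or 0.5·10⁻ᴺ × 42849.1 m on the ground.
Setting 21424.6 × 10⁻ᴺ ≤ 158 gives 10ᴺ ≥ 135.6, i.e. N ≥ 2.13.
N = 2 would give 214 m (too coarse); N = 3 gives 21.4 m ≤ 158 m.

3 decimal places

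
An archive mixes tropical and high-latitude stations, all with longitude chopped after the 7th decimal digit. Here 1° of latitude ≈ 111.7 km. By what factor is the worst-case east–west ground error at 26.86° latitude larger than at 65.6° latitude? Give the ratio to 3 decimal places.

Truncating at 7 decimal places can drop up to a full unit in the last place, so the longitude may be off by as much as 1e-07°.
At 26.86°: 1e-07° × 111700 × cos 26.86° = 1e-07 × 111700 × 0.8921 ≈ 0.0099649 m.
At 65.6°: 1e-07° × 111700 × cos 65.6° = 1e-07 × 111700 × 0.4131 ≈ 0.0046144 m.
The ratio reduces to cos 26.86° / cos 65.6° = 0.8921/0.4131 ≈ 2.1595.

2.160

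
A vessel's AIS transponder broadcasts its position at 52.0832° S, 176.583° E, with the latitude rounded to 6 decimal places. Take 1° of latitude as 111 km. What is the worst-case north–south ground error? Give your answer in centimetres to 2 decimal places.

5.55 centimetres

Rounding to 6 decimal places leaves the latitude within ±5e-07° of the true value.
Along the meridian that is 5e-07° × 111000 m/° = 0.0555 m.
That is 0.0555 m = 5.55 cm.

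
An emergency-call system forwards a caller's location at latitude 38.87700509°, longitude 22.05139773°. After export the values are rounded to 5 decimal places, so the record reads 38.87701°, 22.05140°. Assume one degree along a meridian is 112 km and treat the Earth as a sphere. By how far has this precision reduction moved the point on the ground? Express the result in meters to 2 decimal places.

Δlat = 38.87700509 − 38.87701 = -0.00000491°; Δlon = 22.05139773 − 22.05140 = -0.00000227°.
North–south shift: -0.00000491 × 112000 = -0.54992 m.
East–west at this latitude: -0.00000227° × 112000 × cos 38.877° ≈ -0.00000227 × 87191.4 = -0.197925 m.
Distance: √(0.54992² + 0.197925²) ≈ 0.584454 m.

0.58 meters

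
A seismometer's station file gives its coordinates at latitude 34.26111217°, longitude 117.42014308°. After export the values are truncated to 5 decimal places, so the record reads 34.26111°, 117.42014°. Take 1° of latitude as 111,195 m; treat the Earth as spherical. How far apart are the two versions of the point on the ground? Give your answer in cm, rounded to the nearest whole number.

37 cm

The latitude changed by +0.00000217° and the longitude by +0.00000308°.
North–south shift: 0.00000217 × 111195 = 0.241293 m.
E–W at 34.2611°: 0.00000308° × 111195 × cos 34.2611° = 0.00000308 × 111195 × 0.8265 ≈ 0.283054 m.
Combined displacement = (0.241293² + 0.283054²)^½ ≈ 0.371943 m.
That is 0.371943 m = 37.194 cm.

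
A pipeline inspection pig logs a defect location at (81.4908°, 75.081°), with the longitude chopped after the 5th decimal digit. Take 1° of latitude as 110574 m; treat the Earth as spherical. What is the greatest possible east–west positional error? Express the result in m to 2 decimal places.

Truncating at 5 decimal places can drop up to a full unit in the last place, so the longitude may be off by as much as 1e-05°.
At latitude 81.4908° a degree of longitude spans 110574 m × cos 81.4908° = 110574 × 0.1480 ≈ 16361.4 m.
East–west error: 1e-05° × 16361.4 m/° ≈ 0.163614 m.

0.16 m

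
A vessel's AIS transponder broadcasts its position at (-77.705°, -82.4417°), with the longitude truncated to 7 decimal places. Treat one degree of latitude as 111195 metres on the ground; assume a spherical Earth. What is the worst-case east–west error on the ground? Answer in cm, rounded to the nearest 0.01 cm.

Truncating at 7 decimal places can drop up to a full unit in the last place, so the longitude may be off by as much as 1e-07°.
One degree of longitude at 77.705° is 111195 × cos 77.705° ≈ 111195 × 0.2129 = 23678.4 m.
Maximum E–W displacement: 1e-07 × 23678.4 = 0.00236784 m.
That is 0.00236784 m = 0.23678 cm.

0.24 cm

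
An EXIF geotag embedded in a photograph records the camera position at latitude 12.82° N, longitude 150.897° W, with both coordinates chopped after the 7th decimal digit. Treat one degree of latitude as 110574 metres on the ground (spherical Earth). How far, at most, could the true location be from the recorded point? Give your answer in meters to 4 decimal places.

0.0154 meters

Truncating at 7 decimal places can drop up to a full unit in the last place, so each coordinate may be off by as much as 1e-07°.
North–south component: 1e-07° × 110574 = 0.0110574 m.
Longitude error → 1e-07 × 110574 × cos 12.82° = 1e-07 × 110574 × 0.9751 ≈ 0.0107818 m.
Worst case both components are at the extreme and orthogonal: √(0.0110574² + 0.0107818²) ≈ 0.0154438 m.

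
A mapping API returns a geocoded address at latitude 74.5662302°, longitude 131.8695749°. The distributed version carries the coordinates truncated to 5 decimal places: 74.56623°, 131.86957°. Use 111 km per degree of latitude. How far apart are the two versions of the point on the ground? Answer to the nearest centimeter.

The latitude changed by +0.0000002° and the longitude by +0.0000049°.
N–S: 0.0000002° × 111000 m/° = 0.0222 m.
E–W at 74.5662°: 0.0000049° × 111000 × cos 74.5662° = 0.0000049 × 111000 × 0.2661 ≈ 0.144745 m.
Distance: √(0.0222² + 0.144745²) ≈ 0.146438 m.
That is 0.146438 m = 14.644 cm.

15 centimeters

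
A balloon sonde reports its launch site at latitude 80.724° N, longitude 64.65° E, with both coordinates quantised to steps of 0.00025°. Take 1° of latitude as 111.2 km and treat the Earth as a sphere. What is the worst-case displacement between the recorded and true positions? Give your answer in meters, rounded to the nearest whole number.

14 meters

With a 0.00025° grid the true value lies within half a step, ±0.00025°/2 = ±0.000125°, of the stored one.
North–south component: 0.000125° × 111200 = 13.9 m.
East–west component at 80.724°: 0.000125° × 111200 × cos 80.724° ≈ 0.000125 × 17924.4 ≈ 2.24055 m.
Worst case both components are at the extreme and orthogonal: √(13.9² + 2.24055²) ≈ 14.0794 m.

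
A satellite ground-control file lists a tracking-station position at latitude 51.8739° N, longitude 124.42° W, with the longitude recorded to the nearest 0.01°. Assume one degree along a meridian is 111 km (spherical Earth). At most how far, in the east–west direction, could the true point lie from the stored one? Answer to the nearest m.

343 m

Rounding to 2 decimal places leaves the longitude within ±0.005° of the true value.
One degree of longitude at 51.8739° is 111000 × cos 51.8739° ≈ 111000 × 0.6174 = 68530.8 m.
East–west error: 0.005° × 68530.8 m/° ≈ 342.654 m.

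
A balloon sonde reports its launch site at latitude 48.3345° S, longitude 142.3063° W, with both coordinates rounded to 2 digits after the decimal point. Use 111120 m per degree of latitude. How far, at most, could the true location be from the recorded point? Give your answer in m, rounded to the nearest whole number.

Rounding to 2 decimal places leaves each coordinate within ±0.005° of the true value.
N–S: 0.005° × 111120 m/° = 555.6 m.
East–west component at 48.3345°: 0.005° × 111120 × cos 48.3345° ≈ 0.005 × 73870.4 ≈ 369.352 m.
The two errors are perpendicular, so the maximum displacement is √(555.6² + 369.352²) ≈ 667.167 m.

667 m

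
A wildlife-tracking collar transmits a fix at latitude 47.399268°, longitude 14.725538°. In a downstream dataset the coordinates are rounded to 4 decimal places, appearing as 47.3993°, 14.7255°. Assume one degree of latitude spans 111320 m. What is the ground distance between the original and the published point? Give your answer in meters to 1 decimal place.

The latitude changed by -0.000032° and the longitude by +0.000038°.
North–south shift: -0.000032 × 111320 = -3.56224 m.
E–W at 47.3993°: 0.000038° × 111320 × cos 47.3993° = 0.000038 × 111320 × 0.6769 ≈ 2.86333 m.
Distance: √(3.56224² + 2.86333²) ≈ 4.57036 m.

4.6 meters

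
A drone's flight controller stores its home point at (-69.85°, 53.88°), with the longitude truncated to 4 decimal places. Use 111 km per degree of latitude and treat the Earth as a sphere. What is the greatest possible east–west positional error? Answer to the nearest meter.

4 meters

Truncating at 4 decimal places can drop up to a full unit in the last place, so the longitude may be off by as much as 0.0001°.
Parallels shrink by cos φ, so at 69.85° a degree of longitude is 111000 × 0.3445 ≈ 38237.2 m.
Maximum E–W displacement: 0.0001 × 38237.2 = 3.82372 m.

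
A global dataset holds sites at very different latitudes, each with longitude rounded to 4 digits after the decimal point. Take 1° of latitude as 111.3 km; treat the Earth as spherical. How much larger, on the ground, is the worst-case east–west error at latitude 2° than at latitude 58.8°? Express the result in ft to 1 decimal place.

8.8 ft

Rounding to 4 decimal places leaves the longitude within ±5e-05° of the true value.
At 2°: 5e-05° × 111300 × cos 2° = 5e-05 × 111300 × 0.9994 ≈ 5.5616 m.
Error at 58.8° = 5e-05° × 111300 × cos 58.8° ≈ 5.565 × 0.5180 = 2.8828 m.
Difference: 5.5616 − 2.8828 = 2.6788 m.
Converting: 2.67879 m × 3.2808 ft/m ≈ 8.7887 ft.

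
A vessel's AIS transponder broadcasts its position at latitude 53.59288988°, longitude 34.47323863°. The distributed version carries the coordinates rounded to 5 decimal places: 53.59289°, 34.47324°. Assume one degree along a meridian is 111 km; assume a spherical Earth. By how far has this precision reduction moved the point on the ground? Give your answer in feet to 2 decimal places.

Δlat = 53.59288988 − 53.59289 = -0.00000012°; Δlon = 34.47323863 − 34.47324 = -0.00000137°.
North–south shift: -0.00000012 × 111000 = -0.01332 m.
East–west at this latitude: -0.00000137° × 111000 × cos 53.5929° ≈ -0.00000137 × 65880.6 = -0.0902564 m.
Distance: √(0.01332² + 0.0902564²) ≈ 0.091234 m.
Converting: 0.091234 m × 3.2808 ft/m ≈ 0.29932 ft.

0.30 feet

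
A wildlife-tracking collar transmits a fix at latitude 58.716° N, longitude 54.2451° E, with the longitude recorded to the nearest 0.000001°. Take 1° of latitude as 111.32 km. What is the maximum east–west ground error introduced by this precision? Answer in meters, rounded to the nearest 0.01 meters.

0.03 meters

Rounding to 6 decimal places leaves the longitude within ±5e-07° of the true value.
At latitude 58.716° a degree of longitude spans 111320 m × cos 58.716° = 111320 × 0.5193 ≈ 57806.3 m.
Maximum E–W displacement: 5e-07 × 57806.3 = 0.0289032 m.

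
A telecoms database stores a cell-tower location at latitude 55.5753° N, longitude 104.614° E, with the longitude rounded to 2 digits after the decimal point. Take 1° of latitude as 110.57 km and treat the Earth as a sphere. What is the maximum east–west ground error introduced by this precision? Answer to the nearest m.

Rounding to 2 decimal places leaves the longitude within ±0.005° of the true value.
At latitude 55.5753° a degree of longitude spans 110570 m × cos 55.5753° = 110570 × 0.5653 ≈ 62507.7 m.
East–west error: 0.005° × 62507.7 m/° ≈ 312.539 m.

313 m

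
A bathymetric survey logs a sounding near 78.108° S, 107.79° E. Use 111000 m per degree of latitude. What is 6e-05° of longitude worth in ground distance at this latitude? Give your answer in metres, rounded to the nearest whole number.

1 metres

At 78.108° a degree of longitude is 111000 × cos 78.108° ≈ 22873.5 m, so 6e-05° corresponds to 1.37241 m.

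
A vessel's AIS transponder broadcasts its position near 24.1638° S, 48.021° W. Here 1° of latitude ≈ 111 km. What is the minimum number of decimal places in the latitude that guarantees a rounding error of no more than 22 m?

One degree of latitude covers 111000 m.
Rounding to N decimal places gives at most 0.5 × 10⁻ᴺ degrees of error, i.e. 0.5 × 10⁻ᴺ × 111000 m.
Setting 55500 × 10⁻ᴺ ≤ 22 gives 10ᴺ ≥ 2523, i.e. N ≥ 3.40.
N = 3 would give 55.5 m (too coarse); N = 4 gives 5.55 m ≤ 22 m.

4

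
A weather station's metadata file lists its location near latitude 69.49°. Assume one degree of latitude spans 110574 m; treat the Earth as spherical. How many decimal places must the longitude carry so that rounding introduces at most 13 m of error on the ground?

At 69.49° one degree of longitude covers 110574 × cos 69.49° ≈ 110574 × 0.3504 ≈ 38741.9 m.
With N decimal places the half-ulp bound is 0.5·10⁻ᴺ°, or 0.5·10⁻ᴺ × 38741.9 m on the ground.
Need 0.5 × 38741.9 × 10⁻ᴺ ≤ 13 → 10⁻ᴺ ≤ 6.711e-04, so N ≥ 3.17.
So 4 decimal places suffice (1.94 m); 3 would allow up to 19.4 m.

4 decimal places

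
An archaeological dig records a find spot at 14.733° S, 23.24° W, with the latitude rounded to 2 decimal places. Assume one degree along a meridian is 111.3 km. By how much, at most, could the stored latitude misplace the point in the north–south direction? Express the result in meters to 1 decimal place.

556.5 meters

Rounding to 2 decimal places leaves the latitude within ±0.005° of the true value.
Along the meridian that is 0.005° × 111300 m/° = 556.5 m.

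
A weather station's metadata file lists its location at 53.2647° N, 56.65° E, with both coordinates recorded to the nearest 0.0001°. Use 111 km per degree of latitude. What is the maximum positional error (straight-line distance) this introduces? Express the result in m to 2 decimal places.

Rounding to 4 decimal places leaves each coordinate within ±5e-05° of the true value.
N–S: 5e-05° × 111000 m/° = 5.55 m.
Longitude error → 5e-05 × 111000 × cos 53.2647° = 5e-05 × 111000 × 0.5981 ≈ 3.31956 m.
Worst case both components are at the extreme and orthogonal: √(5.55² + 3.31956²) ≈ 6.46699 m.

6.47 m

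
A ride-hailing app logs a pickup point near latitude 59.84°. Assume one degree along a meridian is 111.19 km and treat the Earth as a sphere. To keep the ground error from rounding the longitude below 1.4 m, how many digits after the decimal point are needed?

5

At 59.84° one degree of longitude covers 111190 × cos 59.84° ≈ 111190 × 0.5024 ≈ 55863.7 m.
N decimal places → at most half a unit in the last place, 0.5 × 10⁻ᴺ° = 55863.7/2 × 10⁻ᴺ m.
Need 0.5 × 55863.7 × 10⁻ᴺ ≤ 1.4 → 10⁻ᴺ ≤ 5.012e-05, so N ≥ 4.30.
So 5 decimal places suffice (0.279 m); 4 would allow up to 2.79 m.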